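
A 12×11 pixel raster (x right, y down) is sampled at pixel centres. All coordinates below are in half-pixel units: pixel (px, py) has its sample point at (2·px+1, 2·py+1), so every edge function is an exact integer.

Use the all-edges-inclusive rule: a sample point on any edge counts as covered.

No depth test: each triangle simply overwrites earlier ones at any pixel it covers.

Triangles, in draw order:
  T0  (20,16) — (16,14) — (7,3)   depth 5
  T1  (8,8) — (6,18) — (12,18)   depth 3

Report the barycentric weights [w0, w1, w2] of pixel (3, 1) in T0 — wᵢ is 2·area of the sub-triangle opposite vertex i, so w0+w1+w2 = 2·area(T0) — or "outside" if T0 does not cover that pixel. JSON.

T0:
  2·area = 26
  edge (20, 16)→(16, 14): d=(-4,-2) inclusive
  edge (16, 14)→(7, 3): d=(-9,-11) inclusive
  edge (7, 3)→(20, 16): d=(13,13) inclusive
    (2,0)@(5, 1): e=[30,-4,0] → ·  [on edge]
    (3,1)@(7, 3): e=[26,0,0] → #  [on edge]
    (4,1)@(9, 3): e=[30,22,-26] → ·
    (3,2)@(7, 5): e=[18,-18,26] → ·
    (4,2)@(9, 5): e=[22,4,0] → #  [on edge]
    (5,2)@(11, 5): e=[26,26,-26] → ·
    (4,3)@(9, 7): e=[14,-14,26] → ·
    (5,3)@(11, 7): e=[18,8,0] → #  [on edge]
    (6,3)@(13, 7): e=[22,30,-26] → ·
    (5,4)@(11, 9): e=[10,-10,26] → ·
    (6,4)@(13, 9): e=[14,12,0] → #  [on edge]
    (7,4)@(15, 9): e=[18,34,-26] → ·
    (7,5)@(15, 11): e=[10,16,0] → #  [on edge]
    (8,6)@(17, 13): e=[6,20,0] → #  [on edge]
    (9,7)@(19, 15): e=[2,24,0] → #  [on edge]
    (10,8)@(21, 17): e=[-2,28,0] → ·  [on edge]
    (11,9)@(23, 19): e=[-6,32,0] → ·  [on edge]
  covered (7 px):
    · · · · · · · · · · · ·
    · · · # · · · · · · · ·
    · · · · # · · · · · · ·
    · · · · · # · · · · · ·
    · · · · · · # · · · · ·
    · · · · · · · # · · · ·
    · · · · · · · · # · · ·
    · · · · · · · · · # · ·
    · · · · · · · · · · · ·
    · · · · · · · · · · · ·
    · · · · · · · · · · · ·
T1:
  2·area = 60  (B↔C swapped to make it positive)
  edge (8, 8)→(12, 18): d=(4,10) inclusive
  edge (12, 18)→(6, 18): d=(-6,0) inclusive
  edge (6, 18)→(8, 8): d=(2,-10) inclusive
    (4,1)@(9, 3): e=[-30,90,0] → ·  [on edge]
    (4,5)@(9, 11): e=[2,42,16] → #
    (5,5)@(11, 11): e=[-18,42,36] → ·
    (3,6)@(7, 13): e=[30,30,0] → #  [on edge]
    (5,6)@(11, 13): e=[-10,30,40] → ·
    (3,7)@(7, 15): e=[38,18,4] → #
    (5,7)@(11, 15): e=[-2,18,44] → ·
    (3,8)@(7, 17): e=[46,6,8] → #
    (5,8)@(11, 17): e=[6,6,48] → #
    (6,8)@(13, 17): e=[-14,6,68] → ·
    (3,9)@(7, 19): e=[54,-6,12] → ·
    (4,9)@(9, 19): e=[34,-6,32] → ·
  covered (8 px):
    · · · · · · · · · · · ·
    · · · · · · · · · · · ·
    · · · · · · · · · · · ·
    · · · · · · · · · · · ·
    · · · · · · · · · · · ·
    · · · · # · · · · · · ·
    · · · # # · · · · · · ·
    · · · # # · · · · · · ·
    · · · # # # · · · · · ·
    · · · · · · · · · · · ·
    · · · · · · · · · · · ·

Final: [0,0,26]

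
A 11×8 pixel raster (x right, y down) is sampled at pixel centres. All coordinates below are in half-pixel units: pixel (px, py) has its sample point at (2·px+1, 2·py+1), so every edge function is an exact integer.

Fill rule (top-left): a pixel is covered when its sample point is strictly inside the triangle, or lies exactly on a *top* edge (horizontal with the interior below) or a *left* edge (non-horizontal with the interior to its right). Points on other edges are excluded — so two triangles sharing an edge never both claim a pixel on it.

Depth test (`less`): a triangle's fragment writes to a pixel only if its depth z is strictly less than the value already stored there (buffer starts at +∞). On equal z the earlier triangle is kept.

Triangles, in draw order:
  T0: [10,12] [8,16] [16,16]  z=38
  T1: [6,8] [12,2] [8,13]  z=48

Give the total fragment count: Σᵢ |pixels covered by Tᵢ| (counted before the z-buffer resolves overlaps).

T0:
  2·area = 32  (B↔C swapped to make it positive)
  edge (10, 12)→(16, 16): d=(6,4) right/bottom  bias=-1
  edge (16, 16)→(8, 16): d=(-8,0) right/bottom  bias=-1
  edge (8, 16)→(10, 12): d=(2,-4) top-left  bias=+0
    (5,6)@(11, 13): e=[2,24,6] → █
    (6,6)@(13, 13): e=[-6,24,14] → ·
    (4,7)@(9, 15): e=[22,8,2] → █
    (6,7)@(13, 15): e=[6,8,18] → █
    (7,7)@(15, 15): e=[-2,8,26] → ·
  covered (4 px):
    · · · · · · · · · · ·
    · · · · · · · · · · ·
    · · · · · · · · · · ·
    · · · · · · · · · · ·
    · · · · · · · · · · ·
    · · · · · · · · · · ·
    · · · · · █ · · · · ·
    · · · · █ █ █ · · · ·
T1:
  2·area = 42
  edge (6, 8)→(12, 2): d=(6,-6) top-left  bias=+0
  edge (12, 2)→(8, 13): d=(-4,11) right/bottom  bias=-1
  edge (8, 13)→(6, 8): d=(-2,-5) top-left  bias=+0
    (6,0)@(13, 1): e=[0,-7,49] → ·  [on edge]
    (5,1)@(11, 3): e=[0,7,35] → █  [on edge]
    (6,1)@(13, 3): e=[12,-15,45] → ·
    (4,2)@(9, 5): e=[0,21,21] → █  [on edge]
    (5,2)@(11, 5): e=[12,-1,31] → ·
    (3,3)@(7, 7): e=[0,35,7] → █  [on edge]
    (5,3)@(11, 7): e=[24,-9,27] → ·
    (2,4)@(5, 9): e=[0,49,-7] → ·  [on edge]
    (3,4)@(7, 9): e=[12,27,3] → █
    (5,4)@(11, 9): e=[36,-17,23] → ·
    (1,5)@(3, 11): e=[0,63,-21] → ·  [on edge]
    (3,5)@(7, 11): e=[24,19,-1] → ·
    (0,6)@(1, 13): e=[0,77,-35] → ·  [on edge]
  covered (6 px):
    · · · · · · · · · · ·
    · · · · · █ · · · · ·
    · · · · █ · · · · · ·
    · · · █ █ · · · · · ·
    · · · █ █ · · · · · ·
    · · · · · · · · · · ·
    · · · · · · · · · · ·
    · · · · · · · · · · ·

Answer: 10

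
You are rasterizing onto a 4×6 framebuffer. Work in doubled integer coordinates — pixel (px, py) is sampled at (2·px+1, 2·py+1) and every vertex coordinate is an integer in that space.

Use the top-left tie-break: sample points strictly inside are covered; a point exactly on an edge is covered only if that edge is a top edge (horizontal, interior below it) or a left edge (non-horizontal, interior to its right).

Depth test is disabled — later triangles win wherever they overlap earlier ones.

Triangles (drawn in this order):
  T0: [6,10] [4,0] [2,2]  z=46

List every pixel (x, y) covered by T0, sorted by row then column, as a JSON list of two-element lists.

T0:
  2·area = 24  (B↔C swapped to make it positive)
  edge (6, 10)→(2, 2): d=(-4,-8) top-left  bias=+0
  edge (2, 2)→(4, 0): d=(2,-2) top-left  bias=+0
  edge (4, 0)→(6, 10): d=(2,10) right/bottom  bias=-1
    (1,0)@(3, 1): e=[12,0,12] → X  [on edge]
    (2,0)@(5, 1): e=[28,4,-8] → .
    (0,1)@(1, 3): e=[-12,0,36] → .  [on edge]
    (1,1)@(3, 3): e=[4,4,16] → X
    (2,1)@(5, 3): e=[20,8,-4] → .
    (1,2)@(3, 5): e=[-4,8,20] → .
    (2,2)@(5, 5): e=[12,12,0] → .  [on edge]
    (2,3)@(5, 7): e=[4,16,4] → X
    (3,3)@(7, 7): e=[20,20,-16] → .
    (2,4)@(5, 9): e=[-4,20,8] → .
  covered (3 px):
    . X . .
    . X . .
    . . . .
    . . X .
    . . . .
    . . . .

Answer: [[1,0],[1,1],[2,3]]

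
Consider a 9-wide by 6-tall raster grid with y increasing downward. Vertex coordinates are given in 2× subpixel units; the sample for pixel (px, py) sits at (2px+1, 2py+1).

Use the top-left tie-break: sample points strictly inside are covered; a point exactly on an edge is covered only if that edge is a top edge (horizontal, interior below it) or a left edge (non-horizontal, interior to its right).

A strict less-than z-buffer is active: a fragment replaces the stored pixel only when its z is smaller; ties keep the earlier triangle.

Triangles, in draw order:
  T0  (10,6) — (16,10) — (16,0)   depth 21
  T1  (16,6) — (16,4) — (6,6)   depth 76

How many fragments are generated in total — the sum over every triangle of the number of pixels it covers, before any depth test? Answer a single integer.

T0:
  2·area = 60  (B↔C swapped to make it positive)
  edge (10, 6)→(16, 0): d=(6,-6) top-left  bias=+0
  edge (16, 0)→(16, 10): d=(0,10) right/bottom  bias=-1
  edge (16, 10)→(10, 6): d=(-6,-4) top-left  bias=+0
    (7,0)@(15, 1): e=[0,10,50] → #  [on edge]
    (8,0)@(17, 1): e=[12,-10,58] → ·
    (6,1)@(13, 3): e=[0,30,30] → #  [on edge]
    (8,1)@(17, 3): e=[24,-10,46] → ·
    (5,2)@(11, 5): e=[0,50,10] → #  [on edge]
    (8,2)@(17, 5): e=[36,-10,34] → ·
    (4,3)@(9, 7): e=[0,70,-10] → ·  [on edge]
    (5,3)@(11, 7): e=[12,50,-2] → ·
    (6,3)@(13, 7): e=[24,30,6] → #
    (8,3)@(17, 7): e=[48,-10,22] → ·
    (3,4)@(7, 9): e=[0,90,-30] → ·  [on edge]
    (6,4)@(13, 9): e=[36,30,-6] → ·
    (2,5)@(5, 11): e=[0,110,-50] → ·  [on edge]
  covered (9 px):
    · · · · · · · # ·
    · · · · · · # # ·
    · · · · · # # # ·
    · · · · · · # # ·
    · · · · · · · # ·
    · · · · · · · · ·
T1:
  2·area = 20  (B↔C swapped to make it positive)
  edge (16, 6)→(6, 6): d=(-10,0) right/bottom  bias=-1
  edge (6, 6)→(16, 4): d=(10,-2) top-left  bias=+0
  edge (16, 4)→(16, 6): d=(0,2) right/bottom  bias=-1
    (5,2)@(11, 5): e=[10,0,10] → #  [on edge]
    (6,2)@(13, 5): e=[10,4,6] → #
    (7,2)@(15, 5): e=[10,8,2] → #
    (8,2)@(17, 5): e=[10,12,-2] → ·
    (0,3)@(1, 7): e=[-10,0,30] → ·  [on edge]
    (5,3)@(11, 7): e=[-10,20,10] → ·
    (6,3)@(13, 7): e=[-10,24,6] → ·
    (7,3)@(15, 7): e=[-10,28,2] → ·
  covered (3 px):
    · · · · · · · · ·
    · · · · · · · · ·
    · · · · · # # # ·
    · · · · · · · · ·
    · · · · · · · · ·
    · · · · · · · · ·

Answer: 12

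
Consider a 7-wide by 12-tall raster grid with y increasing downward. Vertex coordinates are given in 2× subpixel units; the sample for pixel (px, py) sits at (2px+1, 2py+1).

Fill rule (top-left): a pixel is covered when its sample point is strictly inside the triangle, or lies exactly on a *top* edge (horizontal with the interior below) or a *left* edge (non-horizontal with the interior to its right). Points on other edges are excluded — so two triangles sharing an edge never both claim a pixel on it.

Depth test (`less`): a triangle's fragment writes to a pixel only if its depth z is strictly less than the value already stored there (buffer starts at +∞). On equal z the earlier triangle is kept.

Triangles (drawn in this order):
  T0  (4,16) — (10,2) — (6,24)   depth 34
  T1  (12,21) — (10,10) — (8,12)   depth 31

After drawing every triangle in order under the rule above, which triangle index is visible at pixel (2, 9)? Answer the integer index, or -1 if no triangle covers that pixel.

T0:
  2·area = 76
  edge (4, 16)→(10, 2): d=(6,-14) top-left  bias=+0
  edge (10, 2)→(6, 24): d=(-4,22) right/bottom  bias=-1
  edge (6, 24)→(4, 16): d=(-2,-8) top-left  bias=+0
    (4,2)@(9, 5): e=[4,10,62] → █
    (5,2)@(11, 5): e=[32,-34,78] → ·
    (4,3)@(9, 7): e=[16,2,58] → █
    (5,3)@(11, 7): e=[44,-42,74] → ·
    (3,4)@(7, 9): e=[0,38,38] → █  [on edge]
    (4,4)@(9, 9): e=[28,-6,54] → ·
    (3,5)@(7, 11): e=[12,30,34] → █
    (4,5)@(9, 11): e=[40,-14,50] → ·
    (3,6)@(7, 13): e=[24,22,30] → █
    (4,6)@(9, 13): e=[52,-22,46] → ·
    (2,7)@(5, 15): e=[8,58,10] → █
    (4,7)@(9, 15): e=[64,-30,42] → ·
    (0,11)@(1, 23): e=[0,114,-38] → ·  [on edge]
  covered (10 px):
    · · · · · · ·
    · · · · · · ·
    · · · · █ · ·
    · · · · █ · ·
    · · · █ · · ·
    · · · █ · · ·
    · · · █ · · ·
    · · █ █ · · ·
    · · █ █ · · ·
    · · █ · · · ·
    · · · · · · ·
    · · · · · · ·
T1:
  2·area = 26  (B↔C swapped to make it positive)
  edge (12, 21)→(8, 12): d=(-4,-9) top-left  bias=+0
  edge (8, 12)→(10, 10): d=(2,-2) top-left  bias=+0
  edge (10, 10)→(12, 21): d=(2,11) right/bottom  bias=-1
    (6,3)@(13, 7): e=[65,0,-39] → ·  [on edge]
    (5,4)@(11, 9): e=[39,0,-13] → ·  [on edge]
    (4,5)@(9, 11): e=[13,0,13] → █  [on edge]
    (5,5)@(11, 11): e=[31,4,-9] → ·
    (3,6)@(7, 13): e=[-13,0,39] → ·  [on edge]
    (4,6)@(9, 13): e=[5,4,17] → █
    (5,6)@(11, 13): e=[23,8,-5] → ·
    (2,7)@(5, 15): e=[-39,0,65] → ·  [on edge]
    (4,7)@(9, 15): e=[-3,8,21] → ·
    (1,8)@(3, 17): e=[-65,0,91] → ·  [on edge]
    (5,8)@(11, 17): e=[7,16,3] → █
    (6,8)@(13, 17): e=[25,20,-19] → ·
    (0,9)@(1, 19): e=[-91,0,117] → ·  [on edge]
  covered (3 px):
    · · · · · · ·
    · · · · · · ·
    · · · · · · ·
    · · · · · · ·
    · · · · · · ·
    · · · · █ · ·
    · · · · █ · ·
    · · · · · · ·
    · · · · · █ ·
    · · · · · · ·
    · · · · · · ·
    · · · · · · ·

Z-buffer (winner per pixel, '.' = empty):
  . . . . . . .
  . . . . . . .
  . . . . 0 . .
  . . . . 0 . .
  . . . 0 . . .
  . . . 0 1 . .
  . . . 0 1 . .
  . . 0 0 . . .
  . . 0 0 . 1 .
  . . 0 . . . .
  . . . . . . .
  . . . . . . .

Result: 0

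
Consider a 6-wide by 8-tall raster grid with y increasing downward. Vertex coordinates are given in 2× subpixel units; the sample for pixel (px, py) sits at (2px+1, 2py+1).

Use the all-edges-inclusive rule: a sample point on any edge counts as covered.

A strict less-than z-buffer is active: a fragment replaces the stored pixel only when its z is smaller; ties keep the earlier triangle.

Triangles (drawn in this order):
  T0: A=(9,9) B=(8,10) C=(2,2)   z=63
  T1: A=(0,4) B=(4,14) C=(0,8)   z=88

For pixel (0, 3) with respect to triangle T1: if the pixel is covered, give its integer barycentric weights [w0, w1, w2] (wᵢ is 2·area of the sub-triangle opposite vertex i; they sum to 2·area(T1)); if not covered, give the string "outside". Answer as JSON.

T0:
  2·area = 14
  edge (9, 9)→(8, 10): d=(-1,1) inclusive
  edge (8, 10)→(2, 2): d=(-6,-8) inclusive
  edge (2, 2)→(9, 9): d=(7,7) inclusive
    (0,0)@(1, 1): e=[16,-2,0] → ·  [on edge]
    (1,1)@(3, 3): e=[12,2,0] → #  [on edge]
    (2,1)@(5, 3): e=[10,18,-14] → ·
    (1,2)@(3, 5): e=[10,-10,14] → ·
    (2,2)@(5, 5): e=[8,6,0] → #  [on edge]
    (3,2)@(7, 5): e=[6,22,-14] → ·
    (2,3)@(5, 7): e=[6,-6,14] → ·
    (3,3)@(7, 7): e=[4,10,0] → #  [on edge]
    (4,3)@(9, 7): e=[2,26,-14] → ·
    (5,3)@(11, 7): e=[0,42,-28] → ·  [on edge]
    (3,4)@(7, 9): e=[2,-2,14] → ·
    (4,4)@(9, 9): e=[0,14,0] → #  [on edge]
    (3,5)@(7, 11): e=[0,-14,28] → ·  [on edge]
    (5,5)@(11, 11): e=[-4,18,0] → ·  [on edge]
    (2,6)@(5, 13): e=[0,-42,56] → ·  [on edge]
    (1,7)@(3, 15): e=[0,-70,84] → ·  [on edge]
  covered (4 px):
    · · · · · ·
    · # · · · ·
    · · # · · ·
    · · · # · ·
    · · · · # ·
    · · · · · ·
    · · · · · ·
    · · · · · ·
T1:
  2·area = 16
  edge (0, 4)→(4, 14): d=(4,10) inclusive
  edge (4, 14)→(0, 8): d=(-4,-6) inclusive
  edge (0, 8)→(0, 4): d=(0,-4) inclusive
    (0,3)@(1, 7): e=[2,10,4] → #
    (1,3)@(3, 7): e=[-18,22,12] → ·
    (0,4)@(1, 9): e=[10,2,4] → #
    (1,4)@(3, 9): e=[-10,14,12] → ·
    (0,5)@(1, 11): e=[18,-6,4] → ·
  covered (2 px):
    · · · · · ·
    · · · · · ·
    · · · · · ·
    # · · · · ·
    # · · · · ·
    · · · · · ·
    · · · · · ·
    · · · · · ·

Final: [10,4,2]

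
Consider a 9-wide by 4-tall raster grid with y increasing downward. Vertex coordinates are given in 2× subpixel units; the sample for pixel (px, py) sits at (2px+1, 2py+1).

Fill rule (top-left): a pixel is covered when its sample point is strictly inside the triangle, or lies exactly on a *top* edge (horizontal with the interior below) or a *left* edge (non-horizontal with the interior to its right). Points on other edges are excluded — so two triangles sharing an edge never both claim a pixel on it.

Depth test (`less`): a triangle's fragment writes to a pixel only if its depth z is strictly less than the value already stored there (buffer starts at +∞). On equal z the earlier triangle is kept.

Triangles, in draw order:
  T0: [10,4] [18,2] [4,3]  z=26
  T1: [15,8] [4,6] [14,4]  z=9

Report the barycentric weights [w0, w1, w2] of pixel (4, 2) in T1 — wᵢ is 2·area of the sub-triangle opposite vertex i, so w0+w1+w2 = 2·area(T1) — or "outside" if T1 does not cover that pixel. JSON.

T0:
  2·area = 20  (B↔C swapped to make it positive)
  edge (10, 4)→(4, 3): d=(-6,-1) top-left  bias=+0
  edge (4, 3)→(18, 2): d=(14,-1) top-left  bias=+0
  edge (18, 2)→(10, 4): d=(-8,2) right/bottom  bias=-1
    (2,1)@(5, 3): e=[1,1,18] → X
    (3,1)@(7, 3): e=[3,3,14] → X
    (4,1)@(9, 3): e=[5,5,10] → X
    (5,1)@(11, 3): e=[7,7,6] → X
    (6,1)@(13, 3): e=[9,9,2] → X
    (7,1)@(15, 3): e=[11,11,-2] → .
    (2,2)@(5, 5): e=[-11,29,2] → .
    (3,2)@(7, 5): e=[-9,31,-2] → .
    (4,2)@(9, 5): e=[-7,33,-6] → .
    (5,2)@(11, 5): e=[-5,35,-10] → .
    (6,2)@(13, 5): e=[-3,37,-14] → .
  covered (5 px):
    . . . . . . . . .
    . . X X X X X . .
    . . . . . . . . .
    . . . . . . . . .
T1:
  2·area = 42
  edge (15, 8)→(4, 6): d=(-11,-2) top-left  bias=+0
  edge (4, 6)→(14, 4): d=(10,-2) top-left  bias=+0
  edge (14, 4)→(15, 8): d=(1,4) right/bottom  bias=-1
    (4,2)@(9, 5): e=[21,0,21] → X  [on edge]
    (5,2)@(11, 5): e=[25,4,13] → X
    (6,2)@(13, 5): e=[29,8,5] → X
    (7,2)@(15, 5): e=[33,12,-3] → .
    (4,3)@(9, 7): e=[-1,20,23] → .
    (5,3)@(11, 7): e=[3,24,15] → X
    (7,3)@(15, 7): e=[11,32,-1] → .
  covered (5 px):
    . . . . . . . . .
    . . . . . . . . .
    . . . . X X X . .
    . . . . . X X . .

Answer: [0,21,21]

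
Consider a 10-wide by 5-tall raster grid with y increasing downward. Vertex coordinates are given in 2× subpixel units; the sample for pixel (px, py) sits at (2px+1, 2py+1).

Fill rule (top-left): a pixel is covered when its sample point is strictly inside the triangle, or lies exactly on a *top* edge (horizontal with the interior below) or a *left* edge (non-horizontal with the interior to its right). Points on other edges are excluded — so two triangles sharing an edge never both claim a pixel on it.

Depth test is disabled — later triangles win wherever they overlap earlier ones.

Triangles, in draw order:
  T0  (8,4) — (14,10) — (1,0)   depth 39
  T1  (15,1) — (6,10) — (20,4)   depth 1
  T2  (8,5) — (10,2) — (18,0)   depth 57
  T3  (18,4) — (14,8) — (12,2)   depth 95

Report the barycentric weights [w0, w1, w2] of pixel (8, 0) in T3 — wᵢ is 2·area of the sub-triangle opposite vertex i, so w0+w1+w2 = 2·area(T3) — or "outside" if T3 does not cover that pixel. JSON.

T0:
  2·area = 18
  edge (8, 4)→(14, 10): d=(6,6) right/bottom  bias=-1
  edge (14, 10)→(1, 0): d=(-13,-10) top-left  bias=+0
  edge (1, 0)→(8, 4): d=(7,4) right/bottom  bias=-1
    (2,0)@(5, 1): e=[0,27,-9] → .  [on edge]
    (2,1)@(5, 3): e=[12,1,5] → X
    (3,1)@(7, 3): e=[0,21,-3] → .  [on edge]
    (2,2)@(5, 5): e=[24,-25,19] → .
    (4,2)@(9, 5): e=[0,15,3] → .  [on edge]
    (5,3)@(11, 7): e=[0,9,9] → .  [on edge]
    (6,4)@(13, 9): e=[0,3,15] → .  [on edge]
  covered (1 px):
    . . . . . . . . . .
    . . X . . . . . . .
    . . . . . . . . . .
    . . . . . . . . . .
    . . . . . . . . . .
T1:
  2·area = 72  (B↔C swapped to make it positive)
  edge (15, 1)→(20, 4): d=(5,3) right/bottom  bias=-1
  edge (20, 4)→(6, 10): d=(-14,6) right/bottom  bias=-1
  edge (6, 10)→(15, 1): d=(9,-9) top-left  bias=+0
    (7,0)@(15, 1): e=[0,72,0] → .  [on edge]
    (6,1)@(13, 3): e=[16,56,0] → X  [on edge]
    (7,1)@(15, 3): e=[10,44,18] → X
    (8,1)@(17, 3): e=[4,32,36] → X
    (9,1)@(19, 3): e=[-2,20,54] → .
    (5,2)@(11, 5): e=[32,40,0] → X  [on edge]
    (9,2)@(19, 5): e=[8,-8,72] → .
    (4,3)@(9, 7): e=[48,24,0] → X  [on edge]
    (6,3)@(13, 7): e=[36,0,36] → .  [on edge]
    (7,3)@(15, 7): e=[30,-12,54] → .
    (8,3)@(17, 7): e=[24,-24,72] → .
    (3,4)@(7, 9): e=[64,8,0] → X  [on edge]
  covered (10 px):
    . . . . . . . . . .
    . . . . . . X X X .
    . . . . . X X X X .
    . . . . X X . . . .
    . . . X . . . . . .
T2:
  2·area = 20
  edge (8, 5)→(10, 2): d=(2,-3) top-left  bias=+0
  edge (10, 2)→(18, 0): d=(8,-2) top-left  bias=+0
  edge (18, 0)→(8, 5): d=(-10,5) right/bottom  bias=-1
    (7,0)@(15, 1): e=[13,2,5] → X
    (8,0)@(17, 1): e=[19,6,-5] → .
    (5,1)@(11, 3): e=[5,10,5] → X
    (6,1)@(13, 3): e=[11,14,-5] → .
    (7,1)@(15, 3): e=[17,18,-15] → .
    (5,2)@(11, 5): e=[9,26,-15] → .
  covered (2 px):
    . . . . . . . X . .
    . . . . . X . . . .
    . . . . . . . . . .
    . . . . . . . . . .
    . . . . . . . . . .
T3:
  2·area = 32
  edge (18, 4)→(14, 8): d=(-4,4) right/bottom  bias=-1
  edge (14, 8)→(12, 2): d=(-2,-6) top-left  bias=+0
  edge (12, 2)→(18, 4): d=(6,2) right/bottom  bias=-1
    (4,0)@(9, 1): e=[48,-16,0] → .  [on edge]
    (6,1)@(13, 3): e=[24,4,4] → X
    (7,1)@(15, 3): e=[16,16,0] → .  [on edge]
    (9,1)@(19, 3): e=[0,40,-8] → .  [on edge]
    (6,2)@(13, 5): e=[16,0,16] → X  [on edge]
    (7,2)@(15, 5): e=[8,12,12] → X
    (8,2)@(17, 5): e=[0,24,8] → .  [on edge]
    (6,3)@(13, 7): e=[8,-4,28] → .
    (7,3)@(15, 7): e=[0,8,24] → .  [on edge]
    (6,4)@(13, 9): e=[0,-8,40] → .  [on edge]
  covered (3 px):
    . . . . . . . . . .
    . . . . . . X . . .
    . . . . . . X X . .
    . . . . . . . . . .
    . . . . . . . . . .

Answer: "outside"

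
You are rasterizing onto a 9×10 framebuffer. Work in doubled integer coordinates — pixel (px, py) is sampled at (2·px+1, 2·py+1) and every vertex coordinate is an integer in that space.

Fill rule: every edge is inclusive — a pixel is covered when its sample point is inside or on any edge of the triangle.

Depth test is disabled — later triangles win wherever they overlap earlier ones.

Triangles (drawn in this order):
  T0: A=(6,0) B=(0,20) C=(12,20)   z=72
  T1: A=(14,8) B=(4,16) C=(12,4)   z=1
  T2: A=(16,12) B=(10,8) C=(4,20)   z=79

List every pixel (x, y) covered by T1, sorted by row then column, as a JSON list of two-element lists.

T0:
  2·area = 240  (B↔C swapped to make it positive)
  edge (6, 0)→(12, 20): d=(6,20) inclusive
  edge (12, 20)→(0, 20): d=(-12,0) inclusive
  edge (0, 20)→(6, 0): d=(6,-20) inclusive
    (2,2)@(5, 5): e=[50,180,10] → █
    (3,2)@(7, 5): e=[10,180,50] → █
    (4,2)@(9, 5): e=[-30,180,90] → ·
    (2,3)@(5, 7): e=[62,156,22] → █
    (4,3)@(9, 7): e=[-18,156,102] → ·
    (2,4)@(5, 9): e=[74,132,34] → █
    (4,4)@(9, 9): e=[-6,132,114] → ·
    (1,5)@(3, 11): e=[126,108,6] → █
    (4,5)@(9, 11): e=[6,108,126] → █
    (5,5)@(11, 11): e=[-34,108,166] → ·
    (1,6)@(3, 13): e=[138,84,18] → █
    (5,6)@(11, 13): e=[-22,84,178] → ·
  covered (30 px):
    · · · · · · · · ·
    · · · · · · · · ·
    · · █ █ · · · · ·
    · · █ █ · · · · ·
    · · █ █ · · · · ·
    · █ █ █ █ · · · ·
    · █ █ █ █ · · · ·
    · █ █ █ █ · · · ·
    █ █ █ █ █ █ · · ·
    █ █ █ █ █ █ · · ·
T1:
  2·area = 56
  edge (14, 8)→(4, 16): d=(-10,8) inclusive
  edge (4, 16)→(12, 4): d=(8,-12) inclusive
  edge (12, 4)→(14, 8): d=(2,4) inclusive
    (5,3)@(11, 7): e=[34,12,10] → █
    (6,3)@(13, 7): e=[18,36,2] → █
    (7,3)@(15, 7): e=[2,60,-6] → ·
    (4,4)@(9, 9): e=[30,4,22] → █
    (6,4)@(13, 9): e=[-2,52,6] → ·
    (4,5)@(9, 11): e=[10,20,26] → █
    (5,5)@(11, 11): e=[-6,44,18] → ·
    (3,6)@(7, 13): e=[6,12,38] → █
    (4,6)@(9, 13): e=[-10,36,30] → ·
    (2,7)@(5, 15): e=[2,4,50] → █
    (3,7)@(7, 15): e=[-14,28,42] → ·
    (2,8)@(5, 17): e=[-18,20,54] → ·
  covered (7 px):
    · · · · · · · · ·
    · · · · · · · · ·
    · · · · · · · · ·
    · · · · · █ █ · ·
    · · · · █ █ · · ·
    · · · · █ · · · ·
    · · · █ · · · · ·
    · · █ · · · · · ·
    · · · · · · · · ·
    · · · · · · · · ·
T2:
  2·area = 96  (B↔C swapped to make it positive)
  edge (16, 12)→(4, 20): d=(-12,8) inclusive
  edge (4, 20)→(10, 8): d=(6,-12) inclusive
  edge (10, 8)→(16, 12): d=(6,4) inclusive
    (5,4)@(11, 9): e=[76,18,2] → █
    (6,4)@(13, 9): e=[60,42,-6] → ·
    (4,5)@(9, 11): e=[68,6,22] → █
    (6,5)@(13, 11): e=[36,54,6] → █
    (7,5)@(15, 11): e=[20,78,-2] → ·
    (4,6)@(9, 13): e=[44,18,34] → █
    (7,6)@(15, 13): e=[-4,90,10] → ·
    (3,7)@(7, 15): e=[36,6,54] → █
    (6,7)@(13, 15): e=[-12,78,30] → ·
    (3,8)@(7, 17): e=[12,18,66] → █
    (4,8)@(9, 17): e=[-4,42,58] → ·
    (5,8)@(11, 17): e=[-20,66,50] → ·
  covered (12 px):
    · · · · · · · · ·
    · · · · · · · · ·
    · · · · · · · · ·
    · · · · · · · · ·
    · · · · · █ · · ·
    · · · · █ █ █ · ·
    · · · · █ █ █ · ·
    · · · █ █ █ · · ·
    · · · █ · · · · ·
    · · █ · · · · · ·

Result: [[5,3],[6,3],[4,4],[5,4],[4,5],[3,6],[2,7]]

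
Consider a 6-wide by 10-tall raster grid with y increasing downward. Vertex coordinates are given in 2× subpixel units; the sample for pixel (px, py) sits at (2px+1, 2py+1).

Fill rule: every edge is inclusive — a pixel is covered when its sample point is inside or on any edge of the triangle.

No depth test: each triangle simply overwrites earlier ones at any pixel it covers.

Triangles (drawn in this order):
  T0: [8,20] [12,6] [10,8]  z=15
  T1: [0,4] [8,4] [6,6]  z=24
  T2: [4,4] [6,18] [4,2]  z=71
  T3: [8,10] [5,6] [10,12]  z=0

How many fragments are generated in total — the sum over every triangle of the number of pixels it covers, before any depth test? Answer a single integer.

T0:
  2·area = 20  (B↔C swapped to make it positive)
  edge (8, 20)→(10, 8): d=(2,-12) inclusive
  edge (10, 8)→(12, 6): d=(2,-2) inclusive
  edge (12, 6)→(8, 20): d=(-4,14) inclusive
    (5,3)@(11, 7): e=[10,0,10] → X  [on edge]
    (4,4)@(9, 9): e=[-10,0,30] → .  [on edge]
    (5,4)@(11, 9): e=[14,4,2] → X
    (3,5)@(7, 11): e=[-30,0,50] → .  [on edge]
    (5,5)@(11, 11): e=[18,8,-6] → .
    (2,6)@(5, 13): e=[-50,0,70] → .  [on edge]
    (1,7)@(3, 15): e=[-70,0,90] → .  [on edge]
    (4,7)@(9, 15): e=[2,12,6] → X
    (5,7)@(11, 15): e=[26,16,-22] → .
    (0,8)@(1, 17): e=[-90,0,110] → .  [on edge]
    (4,8)@(9, 17): e=[6,16,-2] → .
  covered (3 px):
    . . . . . .
    . . . . . .
    . . . . . .
    . . . . . X
    . . . . . X
    . . . . . .
    . . . . . .
    . . . . X .
    . . . . . .
    . . . . . .
T1:
  2·area = 16
  edge (0, 4)→(8, 4): d=(8,0) inclusive
  edge (8, 4)→(6, 6): d=(-2,2) inclusive
  edge (6, 6)→(0, 4): d=(-6,-2) inclusive
    (5,0)@(11, 1): e=[-24,0,40] → .  [on edge]
    (4,1)@(9, 3): e=[-8,0,24] → .  [on edge]
    (1,2)@(3, 5): e=[8,8,0] → X  [on edge]
    (2,2)@(5, 5): e=[8,4,4] → X
    (3,2)@(7, 5): e=[8,0,8] → X  [on edge]
    (4,2)@(9, 5): e=[8,-4,12] → .
    (1,3)@(3, 7): e=[24,4,-12] → .
    (2,3)@(5, 7): e=[24,0,-8] → .  [on edge]
    (3,3)@(7, 7): e=[24,-4,-4] → .
    (4,3)@(9, 7): e=[24,-8,0] → .  [on edge]
    (1,4)@(3, 9): e=[40,0,-24] → .  [on edge]
    (0,5)@(1, 11): e=[56,0,-40] → .  [on edge]
  covered (3 px):
    . . . . . .
    . . . . . .
    . X X X . .
    . . . . . .
    . . . . . .
    . . . . . .
    . . . . . .
    . . . . . .
    . . . . . .
    . . . . . .
T2:
  2·area = 4  (B↔C swapped to make it positive)
  edge (4, 4)→(4, 2): d=(0,-2) inclusive
  edge (4, 2)→(6, 18): d=(2,16) inclusive
  edge (6, 18)→(4, 4): d=(-2,-14) inclusive
    (2,5)@(5, 11): e=[2,2,0] → X  [on edge]
    (3,5)@(7, 11): e=[6,-30,28] → .
    (2,6)@(5, 13): e=[2,6,-4] → .
  covered (1 px):
    . . . . . .
    . . . . . .
    . . . . . .
    . . . . . .
    . . . . . .
    . . X . . .
    . . . . . .
    . . . . . .
    . . . . . .
    . . . . . .
T3:
  2·area = 2
  edge (8, 10)→(5, 6): d=(-3,-4) inclusive
  edge (5, 6)→(10, 12): d=(5,6) inclusive
  edge (10, 12)→(8, 10): d=(-2,-2) inclusive
    (0,1)@(1, 3): e=[-7,9,0] → .  [on edge]
    (1,2)@(3, 5): e=[-5,7,0] → .  [on edge]
    (2,3)@(5, 7): e=[-3,5,0] → .  [on edge]
    (3,4)@(7, 9): e=[-1,3,0] → .  [on edge]
    (4,5)@(9, 11): e=[1,1,0] → X  [on edge]
    (5,5)@(11, 11): e=[9,-11,4] → .
    (4,6)@(9, 13): e=[-5,11,-4] → .
    (5,6)@(11, 13): e=[3,-1,0] → .  [on edge]
  covered (1 px):
    . . . . . .
    . . . . . .
    . . . . . .
    . . . . . .
    . . . . . .
    . . . . X .
    . . . . . .
    . . . . . .
    . . . . . .
    . . . . . .

Final: 8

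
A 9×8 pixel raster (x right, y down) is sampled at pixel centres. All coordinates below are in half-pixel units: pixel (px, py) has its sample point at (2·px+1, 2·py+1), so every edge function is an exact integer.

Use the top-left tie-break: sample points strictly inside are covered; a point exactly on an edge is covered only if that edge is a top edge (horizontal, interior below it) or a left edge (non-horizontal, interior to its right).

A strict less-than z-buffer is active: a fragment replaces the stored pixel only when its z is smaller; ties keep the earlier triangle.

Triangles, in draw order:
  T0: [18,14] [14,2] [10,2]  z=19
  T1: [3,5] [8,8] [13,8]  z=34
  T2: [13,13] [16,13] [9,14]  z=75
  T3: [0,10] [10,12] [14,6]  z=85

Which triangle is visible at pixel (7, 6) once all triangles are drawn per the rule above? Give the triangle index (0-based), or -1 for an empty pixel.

T0:
  2·area = 48  (B↔C swapped to make it positive)
  edge (18, 14)→(10, 2): d=(-8,-12) top-left  bias=+0
  edge (10, 2)→(14, 2): d=(4,0) top-left  bias=+0
  edge (14, 2)→(18, 14): d=(4,12) right/bottom  bias=-1
    (5,1)@(11, 3): e=[4,4,40] → █
    (6,1)@(13, 3): e=[28,4,16] → █
    (7,1)@(15, 3): e=[52,4,-8] → ·
    (5,2)@(11, 5): e=[-12,12,48] → ·
    (6,2)@(13, 5): e=[12,12,24] → █
    (7,2)@(15, 5): e=[36,12,0] → ·  [on edge]
    (6,3)@(13, 7): e=[-4,20,32] → ·
    (7,3)@(15, 7): e=[20,20,8] → █
    (8,3)@(17, 7): e=[44,20,-16] → ·
    (7,4)@(15, 9): e=[4,28,16] → █
    (8,4)@(17, 9): e=[28,28,-8] → ·
    (7,5)@(15, 11): e=[-12,36,24] → ·
    (8,5)@(17, 11): e=[12,36,0] → ·  [on edge]
  covered (5 px):
    · · · · · · · · ·
    · · · · · █ █ · ·
    · · · · · · █ · ·
    · · · · · · · █ ·
    · · · · · · · █ ·
    · · · · · · · · ·
    · · · · · · · · ·
    · · · · · · · · ·
T1:
  2·area = 15  (B↔C swapped to make it positive)
  edge (3, 5)→(13, 8): d=(10,3) right/bottom  bias=-1
  edge (13, 8)→(8, 8): d=(-5,0) right/bottom  bias=-1
  edge (8, 8)→(3, 5): d=(-5,-3) top-left  bias=+0
    (1,2)@(3, 5): e=[0,15,0] → ·  [on edge]
    (3,3)@(7, 7): e=[8,5,2] → █
    (4,3)@(9, 7): e=[2,5,8] → █
    (5,3)@(11, 7): e=[-4,5,14] → ·
    (3,4)@(7, 9): e=[28,-5,-8] → ·
    (4,4)@(9, 9): e=[22,-5,-2] → ·
    (6,5)@(13, 11): e=[30,-15,0] → ·  [on edge]
  covered (2 px):
    · · · · · · · · ·
    · · · · · · · · ·
    · · · · · · · · ·
    · · · █ █ · · · ·
    · · · · · · · · ·
    · · · · · · · · ·
    · · · · · · · · ·
    · · · · · · · · ·
T2:
  2·area = 3
  edge (13, 13)→(16, 13): d=(3,0) top-left  bias=+0
  edge (16, 13)→(9, 14): d=(-7,1) right/bottom  bias=-1
  edge (9, 14)→(13, 13): d=(4,-1) top-left  bias=+0
    (0,6)@(1, 13): e=[0,15,-12] → ·  [on edge]
    (1,6)@(3, 13): e=[0,13,-10] → ·  [on edge]
    (2,6)@(5, 13): e=[0,11,-8] → ·  [on edge]
    (3,6)@(7, 13): e=[0,9,-6] → ·  [on edge]
    (4,6)@(9, 13): e=[0,7,-4] → ·  [on edge]
    (5,6)@(11, 13): e=[0,5,-2] → ·  [on edge]
    (6,6)@(13, 13): e=[0,3,0] → █  [on edge]
    (7,6)@(15, 13): e=[0,1,2] → █  [on edge]
    (8,6)@(17, 13): e=[0,-1,4] → ·  [on edge]
    (2,7)@(5, 15): e=[6,-3,0] → ·  [on edge]
    (6,7)@(13, 15): e=[6,-11,8] → ·
    (7,7)@(15, 15): e=[6,-13,10] → ·
  covered (2 px):
    · · · · · · · · ·
    · · · · · · · · ·
    · · · · · · · · ·
    · · · · · · · · ·
    · · · · · · · · ·
    · · · · · · · · ·
    · · · · · · █ █ ·
    · · · · · · · · ·
T3:
  2·area = 68  (B↔C swapped to make it positive)
  edge (0, 10)→(14, 6): d=(14,-4) top-left  bias=+0
  edge (14, 6)→(10, 12): d=(-4,6) right/bottom  bias=-1
  edge (10, 12)→(0, 10): d=(-10,-2) top-left  bias=+0
    (5,3)@(11, 7): e=[2,14,52] → █
    (6,3)@(13, 7): e=[10,2,56] → █
    (7,3)@(15, 7): e=[18,-10,60] → ·
    (2,4)@(5, 9): e=[6,42,20] → █
    (3,4)@(7, 9): e=[14,30,24] → █
    (4,4)@(9, 9): e=[22,18,28] → █
    (6,4)@(13, 9): e=[38,-6,36] → ·
    (2,5)@(5, 11): e=[34,34,0] → █  [on edge]
    (5,5)@(11, 11): e=[58,-2,12] → ·
    (2,6)@(5, 13): e=[62,26,-20] → ·
    (3,6)@(7, 13): e=[70,14,-16] → ·
    (4,6)@(9, 13): e=[78,2,-12] → ·
    (7,6)@(15, 13): e=[102,-34,0] → ·  [on edge]
  covered (9 px):
    · · · · · · · · ·
    · · · · · · · · ·
    · · · · · · · · ·
    · · · · · █ █ · ·
    · · █ █ █ █ · · ·
    · · █ █ █ · · · ·
    · · · · · · · · ·
    · · · · · · · · ·

Z-buffer (winner per pixel, '.' = empty):
  . . . . . . . . .
  . . . . . 0 0 . .
  . . . . . . 0 . .
  . . . 1 1 3 3 0 .
  . . 3 3 3 3 . 0 .
  . . 3 3 3 . . . .
  . . . . . . 2 2 .
  . . . . . . . . .

Answer: 2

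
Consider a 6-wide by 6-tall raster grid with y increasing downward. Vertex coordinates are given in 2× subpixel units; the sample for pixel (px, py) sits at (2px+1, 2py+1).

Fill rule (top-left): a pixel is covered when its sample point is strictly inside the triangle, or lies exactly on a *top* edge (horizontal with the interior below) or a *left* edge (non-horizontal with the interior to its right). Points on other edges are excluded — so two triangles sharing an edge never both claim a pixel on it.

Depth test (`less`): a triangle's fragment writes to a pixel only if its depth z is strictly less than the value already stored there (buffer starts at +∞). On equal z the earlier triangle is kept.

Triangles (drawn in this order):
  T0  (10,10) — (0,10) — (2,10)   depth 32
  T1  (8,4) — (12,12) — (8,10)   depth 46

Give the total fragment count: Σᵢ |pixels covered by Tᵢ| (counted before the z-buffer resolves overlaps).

T0:
  degenerate (2·area = 0) — covers nothing
T1:
  2·area = 24
  edge (8, 4)→(12, 12): d=(4,8) right/bottom  bias=-1
  edge (12, 12)→(8, 10): d=(-4,-2) top-left  bias=+0
  edge (8, 10)→(8, 4): d=(0,-6) top-left  bias=+0
    (4,3)@(9, 7): e=[4,14,6] → #
    (5,3)@(11, 7): e=[-12,18,18] → ·
    (4,4)@(9, 9): e=[12,6,6] → #
    (5,4)@(11, 9): e=[-4,10,18] → ·
    (4,5)@(9, 11): e=[20,-2,6] → ·
    (5,5)@(11, 11): e=[4,2,18] → #
  covered (3 px):
    · · · · · ·
    · · · · · ·
    · · · · · ·
    · · · · # ·
    · · · · # ·
    · · · · · #

Result: 3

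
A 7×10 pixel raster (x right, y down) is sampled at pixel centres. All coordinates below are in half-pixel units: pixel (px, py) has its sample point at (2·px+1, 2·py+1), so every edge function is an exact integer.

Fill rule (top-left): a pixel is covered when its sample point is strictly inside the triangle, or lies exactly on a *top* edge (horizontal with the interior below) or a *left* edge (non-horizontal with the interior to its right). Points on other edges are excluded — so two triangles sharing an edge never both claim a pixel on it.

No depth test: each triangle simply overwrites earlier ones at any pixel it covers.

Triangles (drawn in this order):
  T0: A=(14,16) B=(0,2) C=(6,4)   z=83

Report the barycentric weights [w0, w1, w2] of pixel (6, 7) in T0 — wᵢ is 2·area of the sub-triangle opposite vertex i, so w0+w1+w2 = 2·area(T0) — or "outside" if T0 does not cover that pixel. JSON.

T0:
  2·area = 56
  edge (14, 16)→(0, 2): d=(-14,-14) top-left  bias=+0
  edge (0, 2)→(6, 4): d=(6,2) right/bottom  bias=-1
  edge (6, 4)→(14, 16): d=(8,12) right/bottom  bias=-1
    (0,1)@(1, 3): e=[0,4,52] → █  [on edge]
    (1,1)@(3, 3): e=[28,0,28] → ·  [on edge]
    (0,2)@(1, 5): e=[-28,16,68] → ·
    (1,2)@(3, 5): e=[0,12,44] → █  [on edge]
    (2,2)@(5, 5): e=[28,8,20] → █
    (3,2)@(7, 5): e=[56,4,-4] → ·
    (4,2)@(9, 5): e=[84,0,-28] → ·  [on edge]
    (1,3)@(3, 7): e=[-28,24,60] → ·
    (2,3)@(5, 7): e=[0,20,36] → █  [on edge]
    (3,3)@(7, 7): e=[28,16,12] → █
    (4,3)@(9, 7): e=[56,12,-12] → ·
    (2,4)@(5, 9): e=[-28,32,52] → ·
    (3,4)@(7, 9): e=[0,28,28] → █  [on edge]
    (4,5)@(9, 11): e=[0,36,20] → █  [on edge]
    (5,6)@(11, 13): e=[0,44,12] → █  [on edge]
    (6,7)@(13, 15): e=[0,52,4] → █  [on edge]
  covered (10 px):
    · · · · · · ·
    █ · · · · · ·
    · █ █ · · · ·
    · · █ █ · · ·
    · · · █ █ · ·
    · · · · █ · ·
    · · · · · █ ·
    · · · · · · █
    · · · · · · ·
    · · · · · · ·

Result: [52,4,0]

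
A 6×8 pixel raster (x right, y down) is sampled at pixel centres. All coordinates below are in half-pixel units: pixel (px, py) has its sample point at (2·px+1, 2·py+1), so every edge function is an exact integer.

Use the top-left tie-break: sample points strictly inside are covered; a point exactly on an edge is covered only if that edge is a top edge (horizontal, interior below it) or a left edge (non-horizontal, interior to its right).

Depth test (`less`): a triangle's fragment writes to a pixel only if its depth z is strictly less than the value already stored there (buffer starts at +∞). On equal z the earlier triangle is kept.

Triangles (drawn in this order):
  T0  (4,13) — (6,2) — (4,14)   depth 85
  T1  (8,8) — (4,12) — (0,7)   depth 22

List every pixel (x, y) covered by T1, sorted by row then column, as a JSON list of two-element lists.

T0:
  2·area = 2
  edge (4, 13)→(6, 2): d=(2,-11) top-left  bias=+0
  edge (6, 2)→(4, 14): d=(-2,12) right/bottom  bias=-1
  edge (4, 14)→(4, 13): d=(0,-1) top-left  bias=+0
  covered (0 px):
    · · · · · ·
    · · · · · ·
    · · · · · ·
    · · · · · ·
    · · · · · ·
    · · · · · ·
    · · · · · ·
    · · · · · ·
T1:
  2·area = 36
  edge (8, 8)→(4, 12): d=(-4,4) right/bottom  bias=-1
  edge (4, 12)→(0, 7): d=(-4,-5) top-left  bias=+0
  edge (0, 7)→(8, 8): d=(8,1) right/bottom  bias=-1
    (5,2)@(11, 5): e=[0,63,-27] → ·  [on edge]
    (4,3)@(9, 7): e=[0,45,-9] → ·  [on edge]
    (1,4)@(3, 9): e=[16,7,13] → █
    (2,4)@(5, 9): e=[8,17,11] → █
    (3,4)@(7, 9): e=[0,27,9] → ·  [on edge]
    (1,5)@(3, 11): e=[8,-1,29] → ·
    (2,5)@(5, 11): e=[0,9,27] → ·  [on edge]
    (1,6)@(3, 13): e=[0,-9,45] → ·  [on edge]
    (0,7)@(1, 15): e=[0,-27,63] → ·  [on edge]
  covered (2 px):
    · · · · · ·
    · · · · · ·
    · · · · · ·
    · · · · · ·
    · █ █ · · ·
    · · · · · ·
    · · · · · ·
    · · · · · ·

Final: [[1,4],[2,4]]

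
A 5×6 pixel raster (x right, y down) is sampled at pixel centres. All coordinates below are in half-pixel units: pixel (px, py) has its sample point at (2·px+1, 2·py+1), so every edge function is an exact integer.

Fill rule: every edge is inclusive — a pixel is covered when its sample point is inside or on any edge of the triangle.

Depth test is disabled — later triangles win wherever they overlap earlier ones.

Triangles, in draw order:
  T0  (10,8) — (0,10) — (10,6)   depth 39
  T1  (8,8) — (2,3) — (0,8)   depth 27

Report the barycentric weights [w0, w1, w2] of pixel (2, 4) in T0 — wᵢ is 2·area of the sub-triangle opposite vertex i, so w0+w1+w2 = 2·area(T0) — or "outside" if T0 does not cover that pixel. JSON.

T0:
  2·area = 20
  edge (10, 8)→(0, 10): d=(-10,2) inclusive
  edge (0, 10)→(10, 6): d=(10,-4) inclusive
  edge (10, 6)→(10, 8): d=(0,2) inclusive
    (4,3)@(9, 7): e=[12,6,2] → X
    (1,4)@(3, 9): e=[4,2,14] → X
    (2,4)@(5, 9): e=[0,10,10] → X  [on edge]
    (3,4)@(7, 9): e=[-4,18,6] → .
    (4,4)@(9, 9): e=[-8,26,2] → .
    (1,5)@(3, 11): e=[-16,22,14] → .
    (2,5)@(5, 11): e=[-20,30,10] → .
  covered (3 px):
    . . . . .
    . . . . .
    . . . . .
    . . . . X
    . X X . .
    . . . . .
T1:
  2·area = 40  (B↔C swapped to make it positive)
  edge (8, 8)→(0, 8): d=(-8,0) inclusive
  edge (0, 8)→(2, 3): d=(2,-5) inclusive
  edge (2, 3)→(8, 8): d=(6,5) inclusive
    (1,2)@(3, 5): e=[24,9,7] → X
    (2,2)@(5, 5): e=[24,19,-3] → .
    (0,3)@(1, 7): e=[8,3,29] → X
    (2,3)@(5, 7): e=[8,23,9] → X
    (3,3)@(7, 7): e=[8,33,-1] → .
    (0,4)@(1, 9): e=[-8,7,41] → .
    (1,4)@(3, 9): e=[-8,17,31] → .
    (2,4)@(5, 9): e=[-8,27,21] → .
  covered (4 px):
    . . . . .
    . . . . .
    . X . . .
    X X X . .
    . . . . .
    . . . . .

Answer: [10,10,0]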